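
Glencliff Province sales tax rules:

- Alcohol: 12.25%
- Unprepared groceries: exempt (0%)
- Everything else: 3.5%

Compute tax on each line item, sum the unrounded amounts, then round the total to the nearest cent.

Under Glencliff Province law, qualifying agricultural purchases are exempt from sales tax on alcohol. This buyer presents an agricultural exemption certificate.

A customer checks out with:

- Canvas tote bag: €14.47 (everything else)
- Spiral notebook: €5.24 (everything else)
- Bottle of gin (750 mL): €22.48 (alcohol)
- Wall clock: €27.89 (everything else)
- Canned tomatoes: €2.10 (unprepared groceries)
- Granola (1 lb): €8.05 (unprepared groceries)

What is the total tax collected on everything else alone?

€1.67

Canvas tote bag €14.47: everything else → 3.5% → €0.50645
Spiral notebook €5.24: everything else → 3.5% → €0.1834
Wall clock €27.89: everything else → 3.5% → €0.97615
Tax on everything else: unrounded sum = €1.666 → €1.67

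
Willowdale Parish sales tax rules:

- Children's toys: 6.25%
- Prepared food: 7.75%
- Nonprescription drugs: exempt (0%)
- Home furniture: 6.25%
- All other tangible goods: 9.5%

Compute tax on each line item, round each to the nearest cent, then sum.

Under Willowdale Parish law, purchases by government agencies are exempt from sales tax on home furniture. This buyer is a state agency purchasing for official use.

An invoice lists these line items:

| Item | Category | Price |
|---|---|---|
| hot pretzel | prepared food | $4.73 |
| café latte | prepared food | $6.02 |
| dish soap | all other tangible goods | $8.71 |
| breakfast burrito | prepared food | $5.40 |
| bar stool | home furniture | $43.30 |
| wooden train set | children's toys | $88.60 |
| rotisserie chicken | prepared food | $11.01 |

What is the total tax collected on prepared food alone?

Hot pretzel $4.73: prepared food → 7.75% → $0.37
Café latte $6.02: prepared food → 7.75% → $0.47
Breakfast burrito $5.40: prepared food → 7.75% → $0.42
Rotisserie chicken $11.01: prepared food → 7.75% → $0.85
Tax on prepared food = $0.37 + $0.47 + $0.42 + $0.85 = $2.11

$2.11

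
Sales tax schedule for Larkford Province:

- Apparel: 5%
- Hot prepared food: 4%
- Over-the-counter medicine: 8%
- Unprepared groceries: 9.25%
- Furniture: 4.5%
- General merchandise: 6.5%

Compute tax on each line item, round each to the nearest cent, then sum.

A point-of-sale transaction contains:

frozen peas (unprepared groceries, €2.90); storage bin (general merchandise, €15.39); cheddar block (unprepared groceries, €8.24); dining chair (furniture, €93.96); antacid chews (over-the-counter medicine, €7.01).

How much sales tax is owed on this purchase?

Frozen peas €2.90: unprepared groceries → 9.25% → €0.27
Storage bin €15.39: general merchandise → 6.5% → €1.00
Cheddar block €8.24: unprepared groceries → 9.25% → €0.76
Dining chair €93.96: furniture → 4.5% → €4.23
Antacid chews €7.01: over-the-counter medicine → 8% → €0.56
Total tax = €0.27 + €1.00 + €0.76 + €4.23 + €0.56 = €6.82

€6.82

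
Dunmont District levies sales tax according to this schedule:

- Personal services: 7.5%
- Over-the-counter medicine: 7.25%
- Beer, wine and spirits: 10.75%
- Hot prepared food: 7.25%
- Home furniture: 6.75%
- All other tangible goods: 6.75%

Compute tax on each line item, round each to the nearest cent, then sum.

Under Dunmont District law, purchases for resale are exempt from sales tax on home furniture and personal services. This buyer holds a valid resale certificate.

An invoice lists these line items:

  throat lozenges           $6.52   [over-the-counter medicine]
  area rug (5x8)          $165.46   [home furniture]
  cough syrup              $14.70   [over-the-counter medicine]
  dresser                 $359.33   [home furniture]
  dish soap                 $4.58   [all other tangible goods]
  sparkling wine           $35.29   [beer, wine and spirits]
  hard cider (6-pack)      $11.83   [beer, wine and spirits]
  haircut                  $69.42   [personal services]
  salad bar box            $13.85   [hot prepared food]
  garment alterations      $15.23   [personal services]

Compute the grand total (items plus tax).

Throat lozenges $6.52: over-the-counter medicine → 7.25% → $0.47
Area rug (5x8) $165.46: home furniture, buyer-exempt → 0% → $0.00
Cough syrup $14.70: over-the-counter medicine → 7.25% → $1.07
Dresser $359.33: home furniture, buyer-exempt → 0% → $0.00
Dish soap $4.58: all other tangible goods → 6.75% → $0.31
Sparkling wine $35.29: beer, wine and spirits → 10.75% → $3.79
Hard cider (6-pack) $11.83: beer, wine and spirits → 10.75% → $1.27
Haircut $69.42: personal services, buyer-exempt → 0% → $0.00
Salad bar box $13.85: hot prepared food → 7.25% → $1.00
Garment alterations $15.23: personal services, buyer-exempt → 0% → $0.00
Subtotal = $696.21; tax = $7.91; total due = $704.12

$704.12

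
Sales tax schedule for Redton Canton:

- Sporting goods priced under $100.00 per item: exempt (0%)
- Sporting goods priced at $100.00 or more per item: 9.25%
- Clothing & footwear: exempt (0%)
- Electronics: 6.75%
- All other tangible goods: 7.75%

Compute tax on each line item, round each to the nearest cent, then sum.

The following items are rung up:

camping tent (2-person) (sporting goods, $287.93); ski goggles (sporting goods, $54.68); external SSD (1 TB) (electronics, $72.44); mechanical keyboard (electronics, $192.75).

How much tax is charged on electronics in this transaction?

$17.90

External SSD (1 TB) $72.44: electronics → 6.75% → $4.89
Mechanical keyboard $192.75: electronics → 6.75% → $13.01
Tax on electronics = $4.89 + $13.01 = $17.90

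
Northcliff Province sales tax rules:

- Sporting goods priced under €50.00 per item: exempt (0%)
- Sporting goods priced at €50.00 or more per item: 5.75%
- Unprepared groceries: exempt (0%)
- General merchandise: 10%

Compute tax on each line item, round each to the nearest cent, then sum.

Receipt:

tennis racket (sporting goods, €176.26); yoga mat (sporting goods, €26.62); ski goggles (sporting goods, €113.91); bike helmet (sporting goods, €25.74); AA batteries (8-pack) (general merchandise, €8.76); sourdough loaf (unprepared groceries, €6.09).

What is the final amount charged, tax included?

€374.94

Tennis racket €176.26: sporting goods, €50.00 or more → 5.75% → €10.13
Yoga mat €26.62: sporting goods, under €50.00 → 0% → €0.00
Ski goggles €113.91: sporting goods, €50.00 or more → 5.75% → €6.55
Bike helmet €25.74: sporting goods, under €50.00 → 0% → €0.00
AA batteries (8-pack) €8.76: general merchandise → 10% → €0.88
Sourdough loaf €6.09: unprepared groceries → 0% → €0.00
Subtotal = €357.38; tax = €17.56; total due = €374.94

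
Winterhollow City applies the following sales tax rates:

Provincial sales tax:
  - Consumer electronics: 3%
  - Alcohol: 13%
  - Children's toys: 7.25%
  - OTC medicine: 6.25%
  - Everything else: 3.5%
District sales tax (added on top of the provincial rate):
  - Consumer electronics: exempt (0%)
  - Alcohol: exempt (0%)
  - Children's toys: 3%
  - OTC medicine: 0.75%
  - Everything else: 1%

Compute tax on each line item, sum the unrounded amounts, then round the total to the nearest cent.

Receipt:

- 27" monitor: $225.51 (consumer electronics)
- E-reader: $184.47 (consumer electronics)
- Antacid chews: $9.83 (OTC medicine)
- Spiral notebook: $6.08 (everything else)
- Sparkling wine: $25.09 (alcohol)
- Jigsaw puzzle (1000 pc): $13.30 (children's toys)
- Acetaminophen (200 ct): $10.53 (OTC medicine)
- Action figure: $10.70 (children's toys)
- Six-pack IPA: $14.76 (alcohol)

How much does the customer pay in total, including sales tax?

$521.91

27" monitor $225.51: consumer electronics → 3% + 0% district = 3% → $6.7653
E-reader $184.47: consumer electronics → 3% + 0% district = 3% → $5.5341
Antacid chews $9.83: OTC medicine → 6.25% + 0.75% district = 7% → $0.6881
Spiral notebook $6.08: everything else → 3.5% + 1% district = 4.5% → $0.2736
Sparkling wine $25.09: alcohol → 13% + 0% district = 13% → $3.2617
Jigsaw puzzle (1000 pc) $13.30: children's toys → 7.25% + 3% district = 10.25% → $1.36325
Acetaminophen (200 ct) $10.53: OTC medicine → 6.25% + 0.75% district = 7% → $0.7371
Action figure $10.70: children's toys → 7.25% + 3% district = 10.25% → $1.09675
Six-pack IPA $14.76: alcohol → 13% + 0% district = 13% → $1.9188
Subtotal = $500.27; unrounded tax = $21.6387 → $21.64; total due = $521.91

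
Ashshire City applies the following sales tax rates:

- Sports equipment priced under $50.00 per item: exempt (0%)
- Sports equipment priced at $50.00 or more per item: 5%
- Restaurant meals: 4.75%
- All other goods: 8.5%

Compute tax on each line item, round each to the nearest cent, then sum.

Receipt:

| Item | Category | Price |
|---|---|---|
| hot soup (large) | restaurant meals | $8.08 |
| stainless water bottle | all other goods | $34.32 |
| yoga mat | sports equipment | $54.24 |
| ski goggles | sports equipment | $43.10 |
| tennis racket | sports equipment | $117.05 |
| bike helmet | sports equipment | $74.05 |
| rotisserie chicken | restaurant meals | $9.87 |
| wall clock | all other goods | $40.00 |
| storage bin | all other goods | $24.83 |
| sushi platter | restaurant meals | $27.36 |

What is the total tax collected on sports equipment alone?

$12.26

Yoga mat $54.24: sports equipment, $50.00 or more → 5% → $2.71
Ski goggles $43.10: sports equipment, under $50.00 → 0% → $0.00
Tennis racket $117.05: sports equipment, $50.00 or more → 5% → $5.85
Bike helmet $74.05: sports equipment, $50.00 or more → 5% → $3.70
Tax on sports equipment = $2.71 + $0.00 + $5.85 + $3.70 = $12.26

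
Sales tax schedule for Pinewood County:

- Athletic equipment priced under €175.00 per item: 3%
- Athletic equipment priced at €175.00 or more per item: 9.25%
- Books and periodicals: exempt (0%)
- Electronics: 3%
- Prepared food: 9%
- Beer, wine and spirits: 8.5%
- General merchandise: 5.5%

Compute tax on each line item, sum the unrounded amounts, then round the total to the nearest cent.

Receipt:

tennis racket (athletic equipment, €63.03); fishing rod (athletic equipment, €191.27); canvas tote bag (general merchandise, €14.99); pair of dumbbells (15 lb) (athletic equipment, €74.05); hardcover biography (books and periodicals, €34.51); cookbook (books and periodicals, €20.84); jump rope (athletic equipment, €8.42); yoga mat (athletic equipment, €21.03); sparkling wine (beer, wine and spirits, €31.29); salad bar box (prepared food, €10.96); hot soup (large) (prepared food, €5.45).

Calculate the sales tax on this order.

Tennis racket €63.03: athletic equipment, under €175.00 → 3% → €1.8909
Fishing rod €191.27: athletic equipment, €175.00 or more → 9.25% → €17.692475
Canvas tote bag €14.99: general merchandise → 5.5% → €0.82445
Pair of dumbbells (15 lb) €74.05: athletic equipment, under €175.00 → 3% → €2.2215
Hardcover biography €34.51: books and periodicals → 0% → €0.00
Cookbook €20.84: books and periodicals → 0% → €0.00
Jump rope €8.42: athletic equipment, under €175.00 → 3% → €0.2526
Yoga mat €21.03: athletic equipment, under €175.00 → 3% → €0.6309
Sparkling wine €31.29: beer, wine and spirits → 8.5% → €2.65965
Salad bar box €10.96: prepared food → 9% → €0.9864
Hot soup (large) €5.45: prepared food → 9% → €0.4905
Unrounded tax sum = €27.649375 → €27.65

€27.65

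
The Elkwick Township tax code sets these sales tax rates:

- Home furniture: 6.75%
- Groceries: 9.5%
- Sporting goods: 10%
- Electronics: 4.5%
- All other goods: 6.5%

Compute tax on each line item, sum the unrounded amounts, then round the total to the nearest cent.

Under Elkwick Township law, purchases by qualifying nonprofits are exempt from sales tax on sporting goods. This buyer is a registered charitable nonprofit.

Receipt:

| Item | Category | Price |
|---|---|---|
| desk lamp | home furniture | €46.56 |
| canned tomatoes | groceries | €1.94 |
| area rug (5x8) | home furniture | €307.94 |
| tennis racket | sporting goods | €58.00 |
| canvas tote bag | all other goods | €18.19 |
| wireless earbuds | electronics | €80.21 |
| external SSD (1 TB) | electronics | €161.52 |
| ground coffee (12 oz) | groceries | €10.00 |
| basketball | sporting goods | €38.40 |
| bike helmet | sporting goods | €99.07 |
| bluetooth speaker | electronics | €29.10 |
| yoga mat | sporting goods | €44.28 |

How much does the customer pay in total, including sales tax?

Desk lamp €46.56: home furniture → 6.75% → €3.1428
Canned tomatoes €1.94: groceries → 9.5% → €0.1843
Area rug (5x8) €307.94: home furniture → 6.75% → €20.78595
Tennis racket €58.00: sporting goods, buyer-exempt → 0% → €0.00
Canvas tote bag €18.19: all other goods → 6.5% → €1.18235
Wireless earbuds €80.21: electronics → 4.5% → €3.60945
External SSD (1 TB) €161.52: electronics → 4.5% → €7.2684
Ground coffee (12 oz) €10.00: groceries → 9.5% → €0.95
Basketball €38.40: sporting goods, buyer-exempt → 0% → €0.00
Bike helmet €99.07: sporting goods, buyer-exempt → 0% → €0.00
Bluetooth speaker €29.10: electronics → 4.5% → €1.3095
Yoga mat €44.28: sporting goods, buyer-exempt → 0% → €0.00
Subtotal = €895.21; unrounded tax = €38.43275 → €38.43; total due = €933.64

€933.64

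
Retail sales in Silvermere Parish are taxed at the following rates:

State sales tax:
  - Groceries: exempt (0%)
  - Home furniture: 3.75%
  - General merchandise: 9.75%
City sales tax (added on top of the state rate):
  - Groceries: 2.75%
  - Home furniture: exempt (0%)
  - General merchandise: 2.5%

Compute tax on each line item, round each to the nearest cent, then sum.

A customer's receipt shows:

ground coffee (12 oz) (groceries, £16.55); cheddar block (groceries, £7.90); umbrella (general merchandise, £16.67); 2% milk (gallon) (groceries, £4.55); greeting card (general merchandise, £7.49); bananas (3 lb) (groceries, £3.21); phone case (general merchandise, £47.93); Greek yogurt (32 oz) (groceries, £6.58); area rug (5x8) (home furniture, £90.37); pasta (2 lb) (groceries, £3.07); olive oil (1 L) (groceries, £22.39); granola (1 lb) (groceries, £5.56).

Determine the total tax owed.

Ground coffee (12 oz) £16.55: groceries → 0% + 2.75% city = 2.75% → £0.46
Cheddar block £7.90: groceries → 0% + 2.75% city = 2.75% → £0.22
Umbrella £16.67: general merchandise → 9.75% + 2.5% city = 12.25% → £2.04
2% milk (gallon) £4.55: groceries → 0% + 2.75% city = 2.75% → £0.13
Greeting card £7.49: general merchandise → 9.75% + 2.5% city = 12.25% → £0.92
Bananas (3 lb) £3.21: groceries → 0% + 2.75% city = 2.75% → £0.09
Phone case £47.93: general merchandise → 9.75% + 2.5% city = 12.25% → £5.87
Greek yogurt (32 oz) £6.58: groceries → 0% + 2.75% city = 2.75% → £0.18
Area rug (5x8) £90.37: home furniture → 3.75% + 0% city = 3.75% → £3.39
Pasta (2 lb) £3.07: groceries → 0% + 2.75% city = 2.75% → £0.08
Olive oil (1 L) £22.39: groceries → 0% + 2.75% city = 2.75% → £0.62
Granola (1 lb) £5.56: groceries → 0% + 2.75% city = 2.75% → £0.15
Total tax = £0.46 + £0.22 + £2.04 + £0.13 + £0.92 + £0.09 + £5.87 + £0.18 + £3.39 + £0.08 + £0.62 + £0.15 = £14.15

£14.15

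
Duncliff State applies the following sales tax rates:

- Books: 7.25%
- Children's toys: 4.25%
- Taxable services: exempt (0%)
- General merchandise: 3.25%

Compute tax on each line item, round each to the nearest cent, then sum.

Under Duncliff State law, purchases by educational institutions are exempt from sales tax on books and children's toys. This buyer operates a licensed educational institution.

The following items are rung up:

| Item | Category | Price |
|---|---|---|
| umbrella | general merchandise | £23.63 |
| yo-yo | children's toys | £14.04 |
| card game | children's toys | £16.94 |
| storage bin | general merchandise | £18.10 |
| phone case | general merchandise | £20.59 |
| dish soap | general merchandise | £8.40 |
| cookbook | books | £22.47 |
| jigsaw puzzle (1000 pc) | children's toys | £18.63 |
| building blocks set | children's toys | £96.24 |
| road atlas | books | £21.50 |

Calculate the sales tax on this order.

£2.30

Umbrella £23.63: general merchandise → 3.25% → £0.77
Yo-yo £14.04: children's toys, buyer-exempt → 0% → £0.00
Card game £16.94: children's toys, buyer-exempt → 0% → £0.00
Storage bin £18.10: general merchandise → 3.25% → £0.59
Phone case £20.59: general merchandise → 3.25% → £0.67
Dish soap £8.40: general merchandise → 3.25% → £0.27
Cookbook £22.47: books, buyer-exempt → 0% → £0.00
Jigsaw puzzle (1000 pc) £18.63: children's toys, buyer-exempt → 0% → £0.00
Building blocks set £96.24: children's toys, buyer-exempt → 0% → £0.00
Road atlas £21.50: books, buyer-exempt → 0% → £0.00
Total tax = £0.77 + £0.59 + £0.67 + £0.27 = £2.30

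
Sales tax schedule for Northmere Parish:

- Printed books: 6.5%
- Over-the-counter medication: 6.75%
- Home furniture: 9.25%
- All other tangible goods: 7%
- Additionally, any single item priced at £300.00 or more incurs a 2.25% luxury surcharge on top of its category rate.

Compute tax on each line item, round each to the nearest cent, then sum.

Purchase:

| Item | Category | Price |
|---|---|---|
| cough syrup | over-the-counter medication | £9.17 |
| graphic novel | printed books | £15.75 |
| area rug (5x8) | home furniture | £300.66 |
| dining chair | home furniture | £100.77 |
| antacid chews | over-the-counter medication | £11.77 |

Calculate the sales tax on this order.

£46.33

Cough syrup £9.17: over-the-counter medication → 6.75% → £0.62
Graphic novel £15.75: printed books → 6.5% → £1.02
Area rug (5x8) £300.66: home furniture → 9.25% + 2.25% surcharge = 11.5% → £34.58
Dining chair £100.77: home furniture → 9.25% → £9.32
Antacid chews £11.77: over-the-counter medication → 6.75% → £0.79
Total tax = £0.62 + £1.02 + £34.58 + £9.32 + £0.79 = £46.33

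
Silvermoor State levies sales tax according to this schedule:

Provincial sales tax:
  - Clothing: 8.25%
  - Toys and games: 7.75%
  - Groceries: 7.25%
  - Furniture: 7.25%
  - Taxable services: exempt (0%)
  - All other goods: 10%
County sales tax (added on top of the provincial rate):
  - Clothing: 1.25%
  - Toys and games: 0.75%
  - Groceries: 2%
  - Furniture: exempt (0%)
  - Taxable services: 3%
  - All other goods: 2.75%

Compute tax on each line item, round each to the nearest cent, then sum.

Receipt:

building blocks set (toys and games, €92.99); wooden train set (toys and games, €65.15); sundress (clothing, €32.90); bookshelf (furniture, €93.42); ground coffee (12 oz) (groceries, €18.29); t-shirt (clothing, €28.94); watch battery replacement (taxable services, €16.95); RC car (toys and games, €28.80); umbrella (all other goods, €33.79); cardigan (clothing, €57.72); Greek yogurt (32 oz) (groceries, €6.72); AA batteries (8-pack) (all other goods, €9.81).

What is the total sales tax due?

€42.40

Building blocks set €92.99: toys and games → 7.75% + 0.75% county = 8.5% → €7.90
Wooden train set €65.15: toys and games → 7.75% + 0.75% county = 8.5% → €5.54
Sundress €32.90: clothing → 8.25% + 1.25% county = 9.5% → €3.13
Bookshelf €93.42: furniture → 7.25% + 0% county = 7.25% → €6.77
Ground coffee (12 oz) €18.29: groceries → 7.25% + 2% county = 9.25% → €1.69
T-shirt €28.94: clothing → 8.25% + 1.25% county = 9.5% → €2.75
Watch battery replacement €16.95: taxable services → 0% + 3% county = 3% → €0.51
RC car €28.80: toys and games → 7.75% + 0.75% county = 8.5% → €2.45
Umbrella €33.79: all other goods → 10% + 2.75% county = 12.75% → €4.31
Cardigan €57.72: clothing → 8.25% + 1.25% county = 9.5% → €5.48
Greek yogurt (32 oz) €6.72: groceries → 7.25% + 2% county = 9.25% → €0.62
AA batteries (8-pack) €9.81: all other goods → 10% + 2.75% county = 12.75% → €1.25
Total tax = €7.90 + €5.54 + €3.13 + €6.77 + €1.69 + €2.75 + €0.51 + €2.45 + €4.31 + €5.48 + €0.62 + €1.25 = €42.40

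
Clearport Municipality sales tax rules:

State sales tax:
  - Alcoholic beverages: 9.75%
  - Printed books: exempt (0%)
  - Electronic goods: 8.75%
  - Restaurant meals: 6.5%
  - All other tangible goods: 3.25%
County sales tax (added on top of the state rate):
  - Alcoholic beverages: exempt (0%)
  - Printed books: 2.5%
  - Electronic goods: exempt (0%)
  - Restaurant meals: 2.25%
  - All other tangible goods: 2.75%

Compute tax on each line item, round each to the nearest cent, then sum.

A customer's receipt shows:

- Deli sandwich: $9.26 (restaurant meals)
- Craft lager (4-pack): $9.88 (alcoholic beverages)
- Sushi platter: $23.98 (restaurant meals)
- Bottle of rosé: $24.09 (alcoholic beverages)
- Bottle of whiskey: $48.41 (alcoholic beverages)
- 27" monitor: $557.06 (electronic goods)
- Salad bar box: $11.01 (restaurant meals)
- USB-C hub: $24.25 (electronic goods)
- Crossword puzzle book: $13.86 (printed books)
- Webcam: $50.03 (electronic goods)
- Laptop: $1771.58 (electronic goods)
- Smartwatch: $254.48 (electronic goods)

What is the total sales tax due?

Deli sandwich $9.26: restaurant meals → 6.5% + 2.25% county = 8.75% → $0.81
Craft lager (4-pack) $9.88: alcoholic beverages → 9.75% + 0% county = 9.75% → $0.96
Sushi platter $23.98: restaurant meals → 6.5% + 2.25% county = 8.75% → $2.10
Bottle of rosé $24.09: alcoholic beverages → 9.75% + 0% county = 9.75% → $2.35
Bottle of whiskey $48.41: alcoholic beverages → 9.75% + 0% county = 9.75% → $4.72
27" monitor $557.06: electronic goods → 8.75% + 0% county = 8.75% → $48.74
Salad bar box $11.01: restaurant meals → 6.5% + 2.25% county = 8.75% → $0.96
USB-C hub $24.25: electronic goods → 8.75% + 0% county = 8.75% → $2.12
Crossword puzzle book $13.86: printed books → 0% + 2.5% county = 2.5% → $0.35
Webcam $50.03: electronic goods → 8.75% + 0% county = 8.75% → $4.38
Laptop $1771.58: electronic goods → 8.75% + 0% county = 8.75% → $155.01
Smartwatch $254.48: electronic goods → 8.75% + 0% county = 8.75% → $22.27
Total tax = $0.81 + $0.96 + $2.10 + $2.35 + $4.72 + $48.74 + $0.96 + $2.12 + $0.35 + $4.38 + $155.01 + $22.27 = $244.77

$244.77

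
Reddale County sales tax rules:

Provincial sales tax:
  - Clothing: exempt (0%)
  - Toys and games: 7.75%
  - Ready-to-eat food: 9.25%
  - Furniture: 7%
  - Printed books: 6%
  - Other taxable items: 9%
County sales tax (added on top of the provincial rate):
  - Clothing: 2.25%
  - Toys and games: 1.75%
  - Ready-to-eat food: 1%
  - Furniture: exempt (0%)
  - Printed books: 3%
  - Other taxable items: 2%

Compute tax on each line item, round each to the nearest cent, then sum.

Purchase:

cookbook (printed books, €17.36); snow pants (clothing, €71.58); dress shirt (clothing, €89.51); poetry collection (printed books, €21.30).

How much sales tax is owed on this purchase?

€7.10

Cookbook €17.36: printed books → 6% + 3% county = 9% → €1.56
Snow pants €71.58: clothing → 0% + 2.25% county = 2.25% → €1.61
Dress shirt €89.51: clothing → 0% + 2.25% county = 2.25% → €2.01
Poetry collection €21.30: printed books → 6% + 3% county = 9% → €1.92
Total tax = €1.56 + €1.61 + €2.01 + €1.92 = €7.10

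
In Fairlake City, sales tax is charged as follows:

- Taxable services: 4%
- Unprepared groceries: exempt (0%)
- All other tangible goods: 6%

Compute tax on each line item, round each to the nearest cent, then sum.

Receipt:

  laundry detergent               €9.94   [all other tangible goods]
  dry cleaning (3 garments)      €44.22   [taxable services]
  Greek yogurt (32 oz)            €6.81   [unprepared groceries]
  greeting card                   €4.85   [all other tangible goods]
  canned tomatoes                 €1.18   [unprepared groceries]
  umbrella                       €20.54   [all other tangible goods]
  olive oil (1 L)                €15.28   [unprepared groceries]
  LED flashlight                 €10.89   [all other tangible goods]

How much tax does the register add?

Laundry detergent €9.94: all other tangible goods → 6% → €0.60
Dry cleaning (3 garments) €44.22: taxable services → 4% → €1.77
Greek yogurt (32 oz) €6.81: unprepared groceries → 0% → €0.00
Greeting card €4.85: all other tangible goods → 6% → €0.29
Canned tomatoes €1.18: unprepared groceries → 0% → €0.00
Umbrella €20.54: all other tangible goods → 6% → €1.23
Olive oil (1 L) €15.28: unprepared groceries → 0% → €0.00
LED flashlight €10.89: all other tangible goods → 6% → €0.65
Total tax = €0.60 + €1.77 + €0.29 + €1.23 + €0.65 = €4.54

€4.54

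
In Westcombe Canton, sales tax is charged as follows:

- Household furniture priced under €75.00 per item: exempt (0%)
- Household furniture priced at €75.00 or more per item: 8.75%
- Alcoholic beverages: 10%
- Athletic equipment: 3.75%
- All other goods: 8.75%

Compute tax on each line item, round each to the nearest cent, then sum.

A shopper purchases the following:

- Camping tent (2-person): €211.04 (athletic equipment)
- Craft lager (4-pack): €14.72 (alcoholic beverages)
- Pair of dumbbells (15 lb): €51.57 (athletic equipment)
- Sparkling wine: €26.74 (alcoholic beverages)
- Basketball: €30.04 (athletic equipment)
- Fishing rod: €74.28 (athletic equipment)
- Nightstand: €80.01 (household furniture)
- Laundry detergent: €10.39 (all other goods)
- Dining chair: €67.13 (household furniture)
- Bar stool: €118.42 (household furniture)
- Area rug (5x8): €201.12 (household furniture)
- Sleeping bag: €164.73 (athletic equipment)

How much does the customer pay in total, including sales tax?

€1110.14

Camping tent (2-person) €211.04: athletic equipment → 3.75% → €7.91
Craft lager (4-pack) €14.72: alcoholic beverages → 10% → €1.47
Pair of dumbbells (15 lb) €51.57: athletic equipment → 3.75% → €1.93
Sparkling wine €26.74: alcoholic beverages → 10% → €2.67
Basketball €30.04: athletic equipment → 3.75% → €1.13
Fishing rod €74.28: athletic equipment → 3.75% → €2.79
Nightstand €80.01: household furniture, €75.00 or more → 8.75% → €7.00
Laundry detergent €10.39: all other goods → 8.75% → €0.91
Dining chair €67.13: household furniture, under €75.00 → 0% → €0.00
Bar stool €118.42: household furniture, €75.00 or more → 8.75% → €10.36
Area rug (5x8) €201.12: household furniture, €75.00 or more → 8.75% → €17.60
Sleeping bag €164.73: athletic equipment → 3.75% → €6.18
Subtotal = €1050.19; tax = €59.95; total due = €1110.14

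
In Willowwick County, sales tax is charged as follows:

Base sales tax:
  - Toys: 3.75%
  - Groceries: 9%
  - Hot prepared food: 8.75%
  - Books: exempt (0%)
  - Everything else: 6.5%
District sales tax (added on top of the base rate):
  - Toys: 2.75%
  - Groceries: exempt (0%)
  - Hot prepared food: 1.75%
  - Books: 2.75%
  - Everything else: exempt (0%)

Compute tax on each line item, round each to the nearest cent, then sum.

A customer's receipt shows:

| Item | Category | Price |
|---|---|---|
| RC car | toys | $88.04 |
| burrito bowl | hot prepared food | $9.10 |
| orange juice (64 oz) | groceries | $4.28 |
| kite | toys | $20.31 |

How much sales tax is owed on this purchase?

RC car $88.04: toys → 3.75% + 2.75% district = 6.5% → $5.72
Burrito bowl $9.10: hot prepared food → 8.75% + 1.75% district = 10.5% → $0.96
Orange juice (64 oz) $4.28: groceries → 9% + 0% district = 9% → $0.39
Kite $20.31: toys → 3.75% + 2.75% district = 6.5% → $1.32
Total tax = $5.72 + $0.96 + $0.39 + $1.32 = $8.39

$8.39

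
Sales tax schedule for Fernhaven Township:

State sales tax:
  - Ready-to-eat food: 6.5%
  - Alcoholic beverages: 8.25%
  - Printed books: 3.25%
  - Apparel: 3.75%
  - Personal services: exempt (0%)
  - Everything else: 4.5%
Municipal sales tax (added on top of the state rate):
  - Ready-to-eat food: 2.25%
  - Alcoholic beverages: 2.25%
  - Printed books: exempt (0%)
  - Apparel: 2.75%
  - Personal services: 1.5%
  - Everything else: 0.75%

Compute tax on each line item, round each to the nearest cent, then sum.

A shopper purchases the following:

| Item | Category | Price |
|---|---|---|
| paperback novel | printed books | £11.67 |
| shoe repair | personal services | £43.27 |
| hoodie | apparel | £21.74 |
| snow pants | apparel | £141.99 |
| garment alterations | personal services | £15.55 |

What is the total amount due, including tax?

£246.12

Paperback novel £11.67: printed books → 3.25% + 0% municipal = 3.25% → £0.38
Shoe repair £43.27: personal services → 0% + 1.5% municipal = 1.5% → £0.65
Hoodie £21.74: apparel → 3.75% + 2.75% municipal = 6.5% → £1.41
Snow pants £141.99: apparel → 3.75% + 2.75% municipal = 6.5% → £9.23
Garment alterations £15.55: personal services → 0% + 1.5% municipal = 1.5% → £0.23
Subtotal = £234.22; tax = £11.90; total due = £246.12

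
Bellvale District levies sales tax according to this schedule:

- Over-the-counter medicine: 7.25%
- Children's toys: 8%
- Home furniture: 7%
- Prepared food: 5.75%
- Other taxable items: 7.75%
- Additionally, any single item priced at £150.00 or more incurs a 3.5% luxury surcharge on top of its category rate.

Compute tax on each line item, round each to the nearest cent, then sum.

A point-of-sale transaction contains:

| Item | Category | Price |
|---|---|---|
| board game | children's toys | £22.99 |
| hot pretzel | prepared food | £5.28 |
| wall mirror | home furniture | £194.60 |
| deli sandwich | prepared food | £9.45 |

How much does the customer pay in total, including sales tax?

£255.43

Board game £22.99: children's toys → 8% → £1.84
Hot pretzel £5.28: prepared food → 5.75% → £0.30
Wall mirror £194.60: home furniture → 7% + 3.5% surcharge = 10.5% → £20.43
Deli sandwich £9.45: prepared food → 5.75% → £0.54
Subtotal = £232.32; tax = £23.11; total due = £255.43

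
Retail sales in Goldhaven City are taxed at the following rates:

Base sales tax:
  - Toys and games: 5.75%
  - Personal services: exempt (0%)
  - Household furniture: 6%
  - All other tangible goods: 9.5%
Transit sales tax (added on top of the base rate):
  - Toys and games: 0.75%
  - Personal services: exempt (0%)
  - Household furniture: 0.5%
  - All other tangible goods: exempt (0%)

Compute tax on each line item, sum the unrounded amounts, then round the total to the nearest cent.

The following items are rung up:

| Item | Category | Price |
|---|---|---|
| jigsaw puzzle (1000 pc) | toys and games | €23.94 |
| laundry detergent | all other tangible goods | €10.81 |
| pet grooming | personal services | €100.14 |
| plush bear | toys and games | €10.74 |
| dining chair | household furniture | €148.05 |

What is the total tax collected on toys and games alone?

€2.25

Jigsaw puzzle (1000 pc) €23.94: toys and games → 5.75% + 0.75% transit = 6.5% → €1.5561
Plush bear €10.74: toys and games → 5.75% + 0.75% transit = 6.5% → €0.6981
Tax on toys and games: unrounded sum = €2.2542 → €2.25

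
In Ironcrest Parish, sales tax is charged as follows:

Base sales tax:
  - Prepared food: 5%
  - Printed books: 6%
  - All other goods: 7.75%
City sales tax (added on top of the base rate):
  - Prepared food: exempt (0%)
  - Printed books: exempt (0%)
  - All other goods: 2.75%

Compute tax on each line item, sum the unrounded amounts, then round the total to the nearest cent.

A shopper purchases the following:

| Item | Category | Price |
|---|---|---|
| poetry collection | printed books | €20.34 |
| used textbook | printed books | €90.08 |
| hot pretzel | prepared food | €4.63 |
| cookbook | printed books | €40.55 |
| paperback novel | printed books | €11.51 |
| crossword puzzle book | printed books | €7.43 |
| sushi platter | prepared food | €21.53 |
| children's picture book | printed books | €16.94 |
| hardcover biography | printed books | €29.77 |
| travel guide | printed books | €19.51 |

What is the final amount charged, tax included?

€277.77

Poetry collection €20.34: printed books → 6% + 0% city = 6% → €1.2204
Used textbook €90.08: printed books → 6% + 0% city = 6% → €5.4048
Hot pretzel €4.63: prepared food → 5% + 0% city = 5% → €0.2315
Cookbook €40.55: printed books → 6% + 0% city = 6% → €2.433
Paperback novel €11.51: printed books → 6% + 0% city = 6% → €0.6906
Crossword puzzle book €7.43: printed books → 6% + 0% city = 6% → €0.4458
Sushi platter €21.53: prepared food → 5% + 0% city = 5% → €1.0765
Children's picture book €16.94: printed books → 6% + 0% city = 6% → €1.0164
Hardcover biography €29.77: printed books → 6% + 0% city = 6% → €1.7862
Travel guide €19.51: printed books → 6% + 0% city = 6% → €1.1706
Subtotal = €262.29; unrounded tax = €15.4758 → €15.48; total due = €277.77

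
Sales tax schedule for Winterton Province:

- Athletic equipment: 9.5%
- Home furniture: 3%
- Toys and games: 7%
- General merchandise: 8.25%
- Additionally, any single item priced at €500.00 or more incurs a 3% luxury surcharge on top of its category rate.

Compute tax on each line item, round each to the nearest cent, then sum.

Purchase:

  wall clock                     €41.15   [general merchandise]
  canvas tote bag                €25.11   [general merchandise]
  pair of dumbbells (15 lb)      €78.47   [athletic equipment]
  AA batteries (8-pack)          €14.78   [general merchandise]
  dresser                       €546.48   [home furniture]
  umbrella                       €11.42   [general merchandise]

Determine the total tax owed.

Wall clock €41.15: general merchandise → 8.25% → €3.39
Canvas tote bag €25.11: general merchandise → 8.25% → €2.07
Pair of dumbbells (15 lb) €78.47: athletic equipment → 9.5% → €7.45
AA batteries (8-pack) €14.78: general merchandise → 8.25% → €1.22
Dresser €546.48: home furniture → 3% + 3% surcharge = 6% → €32.79
Umbrella €11.42: general merchandise → 8.25% → €0.94
Total tax = €3.39 + €2.07 + €7.45 + €1.22 + €32.79 + €0.94 = €47.86

€47.86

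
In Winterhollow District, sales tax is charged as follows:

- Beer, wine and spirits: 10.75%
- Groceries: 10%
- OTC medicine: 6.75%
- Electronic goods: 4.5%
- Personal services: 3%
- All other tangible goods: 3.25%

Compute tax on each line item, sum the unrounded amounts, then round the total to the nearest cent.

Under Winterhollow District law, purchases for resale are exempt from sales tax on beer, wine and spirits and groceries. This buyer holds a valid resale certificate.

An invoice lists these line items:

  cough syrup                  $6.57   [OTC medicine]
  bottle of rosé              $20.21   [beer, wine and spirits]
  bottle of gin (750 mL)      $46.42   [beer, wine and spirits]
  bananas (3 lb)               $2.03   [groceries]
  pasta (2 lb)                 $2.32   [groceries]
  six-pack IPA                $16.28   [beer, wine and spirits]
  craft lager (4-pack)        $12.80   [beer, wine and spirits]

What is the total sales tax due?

Cough syrup $6.57: OTC medicine → 6.75% → $0.443475
Bottle of rosé $20.21: beer, wine and spirits, buyer-exempt → 0% → $0.00
Bottle of gin (750 mL) $46.42: beer, wine and spirits, buyer-exempt → 0% → $0.00
Bananas (3 lb) $2.03: groceries, buyer-exempt → 0% → $0.00
Pasta (2 lb) $2.32: groceries, buyer-exempt → 0% → $0.00
Six-pack IPA $16.28: beer, wine and spirits, buyer-exempt → 0% → $0.00
Craft lager (4-pack) $12.80: beer, wine and spirits, buyer-exempt → 0% → $0.00
Unrounded tax sum = $0.443475 → $0.44

$0.44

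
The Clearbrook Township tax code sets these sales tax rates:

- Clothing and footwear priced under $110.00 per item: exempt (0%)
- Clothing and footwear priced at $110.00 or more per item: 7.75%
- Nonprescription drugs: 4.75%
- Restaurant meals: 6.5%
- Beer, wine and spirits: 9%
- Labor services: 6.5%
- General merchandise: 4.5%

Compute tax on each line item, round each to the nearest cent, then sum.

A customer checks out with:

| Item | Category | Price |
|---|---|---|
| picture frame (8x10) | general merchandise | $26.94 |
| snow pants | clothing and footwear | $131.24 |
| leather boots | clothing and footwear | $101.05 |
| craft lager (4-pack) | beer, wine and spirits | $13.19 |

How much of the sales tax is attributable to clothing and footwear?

$10.17

Snow pants $131.24: clothing and footwear, $110.00 or more → 7.75% → $10.17
Leather boots $101.05: clothing and footwear, under $110.00 → 0% → $0.00
Tax on clothing and footwear = $10.17 + $0.00 = $10.17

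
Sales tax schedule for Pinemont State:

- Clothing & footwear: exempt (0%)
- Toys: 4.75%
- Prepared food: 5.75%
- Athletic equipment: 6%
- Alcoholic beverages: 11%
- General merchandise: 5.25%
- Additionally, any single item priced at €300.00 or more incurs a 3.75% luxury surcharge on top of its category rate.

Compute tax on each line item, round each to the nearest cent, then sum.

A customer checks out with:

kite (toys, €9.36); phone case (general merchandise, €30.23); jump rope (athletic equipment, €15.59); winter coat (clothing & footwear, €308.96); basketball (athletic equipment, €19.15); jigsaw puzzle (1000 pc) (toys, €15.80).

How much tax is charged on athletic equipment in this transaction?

Jump rope €15.59: athletic equipment → 6% → €0.94
Basketball €19.15: athletic equipment → 6% → €1.15
Tax on athletic equipment = €0.94 + €1.15 = €2.09

€2.09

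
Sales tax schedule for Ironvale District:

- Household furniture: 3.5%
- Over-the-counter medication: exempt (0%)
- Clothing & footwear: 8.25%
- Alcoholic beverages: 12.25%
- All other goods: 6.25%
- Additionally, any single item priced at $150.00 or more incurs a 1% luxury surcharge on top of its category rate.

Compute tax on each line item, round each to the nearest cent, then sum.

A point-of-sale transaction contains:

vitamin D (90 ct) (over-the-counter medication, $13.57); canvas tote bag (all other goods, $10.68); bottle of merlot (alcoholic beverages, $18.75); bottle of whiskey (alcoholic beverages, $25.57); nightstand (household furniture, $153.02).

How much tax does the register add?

$12.99

Vitamin D (90 ct) $13.57: over-the-counter medication → 0% → $0.00
Canvas tote bag $10.68: all other goods → 6.25% → $0.67
Bottle of merlot $18.75: alcoholic beverages → 12.25% → $2.30
Bottle of whiskey $25.57: alcoholic beverages → 12.25% → $3.13
Nightstand $153.02: household furniture → 3.5% + 1% surcharge = 4.5% → $6.89
Total tax = $0.67 + $2.30 + $3.13 + $6.89 = $12.99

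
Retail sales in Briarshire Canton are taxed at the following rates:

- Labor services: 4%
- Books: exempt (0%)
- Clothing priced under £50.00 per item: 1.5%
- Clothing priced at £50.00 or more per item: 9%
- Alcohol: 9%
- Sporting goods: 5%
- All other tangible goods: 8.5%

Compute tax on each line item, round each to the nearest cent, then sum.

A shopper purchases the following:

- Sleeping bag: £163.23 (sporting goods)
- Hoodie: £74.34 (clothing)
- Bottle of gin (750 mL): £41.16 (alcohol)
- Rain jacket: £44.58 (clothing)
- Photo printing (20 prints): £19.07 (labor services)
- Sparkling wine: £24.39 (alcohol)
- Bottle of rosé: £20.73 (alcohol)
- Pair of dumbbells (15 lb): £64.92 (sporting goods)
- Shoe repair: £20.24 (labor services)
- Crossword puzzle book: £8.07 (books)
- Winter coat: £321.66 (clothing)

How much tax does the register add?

Sleeping bag £163.23: sporting goods → 5% → £8.16
Hoodie £74.34: clothing, £50.00 or more → 9% → £6.69
Bottle of gin (750 mL) £41.16: alcohol → 9% → £3.70
Rain jacket £44.58: clothing, under £50.00 → 1.5% → £0.67
Photo printing (20 prints) £19.07: labor services → 4% → £0.76
Sparkling wine £24.39: alcohol → 9% → £2.20
Bottle of rosé £20.73: alcohol → 9% → £1.87
Pair of dumbbells (15 lb) £64.92: sporting goods → 5% → £3.25
Shoe repair £20.24: labor services → 4% → £0.81
Crossword puzzle book £8.07: books → 0% → £0.00
Winter coat £321.66: clothing, £50.00 or more → 9% → £28.95
Total tax = £8.16 + £6.69 + £3.70 + £0.67 + £0.76 + £2.20 + £1.87 + £3.25 + £0.81 + £28.95 = £57.06

£57.06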